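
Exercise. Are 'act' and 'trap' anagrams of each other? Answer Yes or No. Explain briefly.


Sorted letters of 'act': 'act'
Sorted letters of 'trap': 'aprt'
They do not match.

No


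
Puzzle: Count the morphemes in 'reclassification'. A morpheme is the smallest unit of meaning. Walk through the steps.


Decomposition: re- (prefix) + class (root) + -ify (suffix) + -ation (suffix) = 4 morpheme(s)

4 morphemes


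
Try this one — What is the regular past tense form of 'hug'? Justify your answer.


Apply rule: Double final consonant and add -ed. 'hug' becomes 'hugged'.

hugged


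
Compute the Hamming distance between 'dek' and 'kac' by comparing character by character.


Alignment:
Position 1: 'd' vs 'k' = DIFFER
Position 2: 'e' vs 'a' = DIFFER
Position 3: 'k' vs 'c' = DIFFER
Total differences: 3

3


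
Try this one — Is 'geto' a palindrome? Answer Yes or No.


Forward: 'geto'
Reversed: 'oteg'
They differ.

No


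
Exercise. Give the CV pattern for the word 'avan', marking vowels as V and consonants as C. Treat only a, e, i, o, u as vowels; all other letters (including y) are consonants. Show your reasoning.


Letter mapping: a = V, v = C, a = V, n = C.

VCVC


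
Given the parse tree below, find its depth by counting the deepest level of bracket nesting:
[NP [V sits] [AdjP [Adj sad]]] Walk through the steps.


Count bracket nesting levels:
'[' at pos 0: depth = 1
'[' at pos 4: depth = 2
'[' at pos 13: depth = 2
'[' at pos 19: depth = 3
Maximum depth reached: 3

3


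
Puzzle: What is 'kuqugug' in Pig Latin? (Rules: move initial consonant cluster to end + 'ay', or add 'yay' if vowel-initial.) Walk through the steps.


'kuqugug': move consonant cluster 'k' to end and add 'ay': 'uqugugkay'.

uqugugkay


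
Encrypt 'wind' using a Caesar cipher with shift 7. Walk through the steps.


Shift each letter by 7: w -> d, i -> p, n -> u, d -> k. Result: 'dpuk'.

dpuk


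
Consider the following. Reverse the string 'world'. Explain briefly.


Reverse 'world' character by character: 'dlrow'.

dlrow


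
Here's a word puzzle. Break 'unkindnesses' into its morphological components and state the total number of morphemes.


Step 1: Identify prefix: 'un' (meaning: not/reverse)
Step 2: Identify root: 'kind'
Step 3: Identify suffix(es): 'ness, es'
Decomposition: un- (prefix: not/reverse) + kind (root) + -ness (suffix: state of) + -es (plural)
Total morphemes: 4

4 morphemes (un- (prefix: not/reverse) + kind (root) + -ness (suffix: state of) + -es (plural))


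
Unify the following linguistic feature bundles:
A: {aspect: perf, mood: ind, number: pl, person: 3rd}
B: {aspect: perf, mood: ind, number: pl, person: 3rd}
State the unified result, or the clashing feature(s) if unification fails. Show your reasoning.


Compare features:
aspect: A=perf vs B=perf -> unified: perf
mood: A=ind vs B=ind -> unified: ind
number: A=pl vs B=pl -> unified: pl
person: A=3rd vs B=3rd -> unified: 3rd
No clashes found.

Unified: {aspect: perf, mood: ind, number: pl, person: 3rd}


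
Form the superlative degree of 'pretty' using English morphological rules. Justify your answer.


Apply superlative formation (consonant + y: change y to i, add -est): 'pretty' -> 'prettiest'.

prettiest


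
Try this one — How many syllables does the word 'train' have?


Break 'train' into syllables: train -> train = 1 syllable

1 syllable


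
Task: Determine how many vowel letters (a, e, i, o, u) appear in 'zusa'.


Vowels in 'zusa': u, a = 2 vowels.

2


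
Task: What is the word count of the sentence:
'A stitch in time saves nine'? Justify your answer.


Split into words: A | stitch | in | time | saves | nine = 6 words.

6


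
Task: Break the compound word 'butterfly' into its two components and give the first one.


Split 'butterfly' into 'butter' + 'fly'. The first part is 'butter'.

butter


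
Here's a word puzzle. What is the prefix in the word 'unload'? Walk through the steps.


The word 'unload' = 'un' (prefix) + 'load' (root). The prefix is 'un'.

un


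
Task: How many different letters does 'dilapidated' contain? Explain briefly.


Unique letters in 'dilapidated': {a, d, e, i, l, p, t} = 7 distinct letters.

7


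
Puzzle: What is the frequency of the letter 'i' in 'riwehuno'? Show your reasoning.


Letter 'i' in 'riwehuno': found at position(s) 2 = 1 occurrence(s).

1


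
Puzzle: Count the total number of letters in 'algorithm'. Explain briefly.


Spell out 'algorithm' and number each letter: a(1), l(2), g(3), o(4), r(5), i(6), t(7), h(8), m(9). Total: 9 letters.

9


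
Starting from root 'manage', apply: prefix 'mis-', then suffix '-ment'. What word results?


Step 1: Add prefix 'mis-' to 'manage' = 'mismanage'
Step 2: Add suffix '-ment' to 'mismanage' = 'mismanagement'

mismanagement


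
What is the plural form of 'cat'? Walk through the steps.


Apply rule: Add -s. 'cat' becomes 'cats'.

cats


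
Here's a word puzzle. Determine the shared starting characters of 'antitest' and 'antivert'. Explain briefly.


Compare from the start: 4 characters match: 'anti'. Mismatch at position 5: 't' vs 'v'.

anti


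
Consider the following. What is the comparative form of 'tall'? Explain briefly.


Apply comparative formation (add -er): 'tall' -> 'taller'.

taller


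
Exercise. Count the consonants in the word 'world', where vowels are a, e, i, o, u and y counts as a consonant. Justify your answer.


Consonants in 'world': w, r, l, d = 4 consonants.

4


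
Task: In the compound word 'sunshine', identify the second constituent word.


Split 'sunshine' into 'sun' + 'shine'. The second part is 'shine'.

shine


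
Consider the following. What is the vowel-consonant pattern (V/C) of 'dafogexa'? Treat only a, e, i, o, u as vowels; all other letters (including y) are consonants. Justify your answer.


Letter mapping: d = C, a = V, f = C, o = V, g = C, e = V, x = C, a = V.

CVCVCVCV


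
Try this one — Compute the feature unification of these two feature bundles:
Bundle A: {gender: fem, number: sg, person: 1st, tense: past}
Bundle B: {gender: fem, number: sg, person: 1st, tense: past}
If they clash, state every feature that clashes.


Compare features:
gender: A=fem vs B=fem -> unified: fem
number: A=sg vs B=sg -> unified: sg
person: A=1st vs B=1st -> unified: 1st
tense: A=past vs B=past -> unified: past
No clashes found.

Unified: {gender: fem, number: sg, person: 1st, tense: past}


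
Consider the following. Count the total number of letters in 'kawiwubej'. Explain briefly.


Spell out 'kawiwubej' and number each letter: k(1), a(2), w(3), i(4), w(5), u(6), b(7), e(8), j(9). Total: 9 letters.

9


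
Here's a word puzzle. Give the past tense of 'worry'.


Apply rule: Change -y to -ied. 'worry' becomes 'worried'.

worried


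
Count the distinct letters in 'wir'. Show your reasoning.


Unique letters in 'wir': {i, r, w} = 3 distinct letters.

3


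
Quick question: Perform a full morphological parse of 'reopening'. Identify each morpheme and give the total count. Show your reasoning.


Step 1: Identify prefix: 're' (meaning: again)
Step 2: Identify root: 'open'
Step 3: Identify suffix(es): 'ing'
Decomposition: re- (prefix: again) + open (root) + -ing (suffix: ongoing action)
Total morphemes: 3

3 morphemes (re- (prefix: again) + open (root) + -ing (suffix: ongoing action))


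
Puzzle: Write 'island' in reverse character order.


Reverse 'island' character by character: 'dnalsi'.

dnalsi


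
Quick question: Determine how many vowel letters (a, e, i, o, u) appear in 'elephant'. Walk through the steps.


Vowels in 'elephant': e, e, a = 3 vowels.

3


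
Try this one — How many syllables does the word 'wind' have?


Break 'wind' into syllables: wind -> wind = 1 syllable

1 syllable


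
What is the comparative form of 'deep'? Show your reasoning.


Apply comparative formation (add -er): 'deep' -> 'deeper'.

deeper


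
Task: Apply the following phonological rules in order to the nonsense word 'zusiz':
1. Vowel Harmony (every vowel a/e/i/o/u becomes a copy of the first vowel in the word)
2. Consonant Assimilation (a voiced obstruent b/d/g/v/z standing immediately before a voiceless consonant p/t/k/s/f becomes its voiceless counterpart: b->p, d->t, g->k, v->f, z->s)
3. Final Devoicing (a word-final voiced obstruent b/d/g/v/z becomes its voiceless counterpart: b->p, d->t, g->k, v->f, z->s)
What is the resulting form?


Starting form: 'zusiz'
Rule 1: Vowel Harmony: all vowels become 'u' (matching first vowel). 'zusiz' -> 'zusuz'
Rule 2: Consonant Assimilation: no voiced obstruent (b/d/g/v/z) stands immediately before a voiceless consonant (p/t/k/s/f). No change.
Rule 3: Final Devoicing: word-final voiced obstruent 'z' becomes voiceless 's'. 'zusuz' -> 'zusus'
Final form: 'zusus'

zusus


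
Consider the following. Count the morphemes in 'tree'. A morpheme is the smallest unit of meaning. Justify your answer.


Decomposition: tree (free morpheme) = 1 morpheme(s)

1 morphemes


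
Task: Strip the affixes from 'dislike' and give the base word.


Remove prefix 'dis' from 'dislike' to get root 'like'.

like


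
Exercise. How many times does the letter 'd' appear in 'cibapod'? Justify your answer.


Letter 'd' in 'cibapod': found at position(s) 7 = 1 occurrence(s).

1


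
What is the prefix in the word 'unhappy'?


The word 'unhappy' = 'un' (prefix) + 'happy' (root). The prefix is 'un'.

un


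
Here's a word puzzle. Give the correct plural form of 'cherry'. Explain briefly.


Apply rule: Change -y to -ies (consonant + y). 'cherry' becomes 'cherries'.

cherries


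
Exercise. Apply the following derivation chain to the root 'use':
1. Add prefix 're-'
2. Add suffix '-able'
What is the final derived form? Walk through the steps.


Step 1: Add prefix 're-' to 'use' = 'reuse'
Step 2: Add suffix '-able' to 'reuse' = 'reusable'

reusable


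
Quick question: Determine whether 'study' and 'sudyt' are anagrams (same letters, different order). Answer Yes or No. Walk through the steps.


Sorted letters of 'study': 'dstuy'
Sorted letters of 'sudyt': 'dstuy'
They match.

Yes


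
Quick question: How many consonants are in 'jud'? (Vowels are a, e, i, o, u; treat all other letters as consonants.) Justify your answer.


Consonants in 'jud': j, d = 2 consonants.

2


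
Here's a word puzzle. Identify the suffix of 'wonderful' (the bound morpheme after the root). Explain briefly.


The word 'wonderful' = 'wonder' (root) + '-ful' (suffix). The suffix is '-ful'.

ful


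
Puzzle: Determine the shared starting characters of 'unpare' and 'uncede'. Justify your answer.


Compare from the start: 2 characters match: 'un'. Mismatch at position 3: 'p' vs 'c'.

un


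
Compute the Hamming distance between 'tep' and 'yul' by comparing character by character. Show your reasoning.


Alignment:
Position 1: 't' vs 'y' = DIFFER
Position 2: 'e' vs 'u' = DIFFER
Position 3: 'p' vs 'l' = DIFFER
Total differences: 3

3


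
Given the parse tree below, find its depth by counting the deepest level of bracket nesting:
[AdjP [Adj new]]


Count bracket nesting levels:
'[' at pos 0: depth = 1
'[' at pos 6: depth = 2
Maximum depth reached: 2

2


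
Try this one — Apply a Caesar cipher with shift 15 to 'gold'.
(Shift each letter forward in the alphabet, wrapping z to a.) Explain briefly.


Shift each letter by 15: g -> v, o -> d, l -> a, d -> s. Result: 'vdas'.

vdas


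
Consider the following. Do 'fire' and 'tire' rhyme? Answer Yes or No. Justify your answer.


Rime (stressed vowel + following sounds) of 'fire': -ire = /aɪər/
Rime of 'tire': -ire = /aɪər/
/aɪər/ and /aɪər/ are the same ending sound, so the words rhyme.

Yes


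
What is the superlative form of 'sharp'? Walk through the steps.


Apply superlative formation (add -est): 'sharp' -> 'sharpest'.

sharpest


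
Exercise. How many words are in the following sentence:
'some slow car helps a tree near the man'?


Split into words: some | slow | car | helps | a | tree | near | the | man = 9 words.

9


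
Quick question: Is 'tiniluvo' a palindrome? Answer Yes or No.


Forward: 'tiniluvo'
Reversed: 'ovulinit'
They differ.

No


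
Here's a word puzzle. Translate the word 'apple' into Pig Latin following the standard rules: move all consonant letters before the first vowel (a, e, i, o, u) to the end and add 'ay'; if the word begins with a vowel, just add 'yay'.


'apple' starts with a vowel, so add 'yay': 'appleyay'.

appleyay


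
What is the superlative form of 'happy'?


Apply superlative formation (consonant + y: change y to i, add -est): 'happy' -> 'happiest'.

happiest


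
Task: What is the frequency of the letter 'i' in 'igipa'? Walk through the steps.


Letter 'i' in 'igipa': found at position(s) 1, 3 = 2 occurrence(s).

2


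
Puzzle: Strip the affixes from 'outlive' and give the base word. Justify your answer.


Remove prefix 'out' from 'outlive' to get root 'live'.

live


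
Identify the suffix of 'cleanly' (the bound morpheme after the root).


The word 'cleanly' = 'clean' (root) + '-ly' (suffix). The suffix is '-ly'.

ly


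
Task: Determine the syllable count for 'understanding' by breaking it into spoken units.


Break 'understanding' into syllables: un-der-stand-ing -> un | der | stand | ing = 4 syllables

4 syllables


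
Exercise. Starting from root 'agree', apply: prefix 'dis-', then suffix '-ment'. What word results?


Step 1: Add prefix 'dis-' to 'agree' = 'disagree'
Step 2: Add suffix '-ment' to 'disagree' = 'disagreement'

disagreement


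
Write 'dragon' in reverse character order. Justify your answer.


Reverse 'dragon' character by character: 'nogard'.

nogard


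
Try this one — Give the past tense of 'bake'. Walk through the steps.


Apply rule: Add -d (word ends in -e). 'bake' becomes 'baked'.

baked


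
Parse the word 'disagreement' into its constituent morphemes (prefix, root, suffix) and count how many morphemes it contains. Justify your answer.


Step 1: Identify prefix: 'dis' (meaning: not/apart)
Step 2: Identify root: 'agree'
Step 3: Identify suffix(es): 'ment'
Decomposition: dis- (prefix: not/apart) + agree (root) + -ment (suffix: action/result)
Total morphemes: 3

3 morphemes (dis- (prefix: not/apart) + agree (root) + -ment (suffix: action/result))


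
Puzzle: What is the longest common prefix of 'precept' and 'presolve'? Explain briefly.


Compare from the start: 3 characters match: 'pre'. Mismatch at position 4: 'c' vs 's'.

pre


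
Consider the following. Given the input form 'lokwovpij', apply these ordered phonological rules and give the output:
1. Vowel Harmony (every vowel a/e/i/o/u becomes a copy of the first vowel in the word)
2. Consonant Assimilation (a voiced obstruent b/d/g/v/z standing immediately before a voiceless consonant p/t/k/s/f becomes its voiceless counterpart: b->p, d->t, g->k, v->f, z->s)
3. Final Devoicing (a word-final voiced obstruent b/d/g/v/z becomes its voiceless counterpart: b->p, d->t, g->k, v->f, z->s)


Starting form: 'lokwovpij'
Rule 1: Vowel Harmony: all vowels become 'o' (matching first vowel). 'lokwovpij' -> 'lokwovpoj'
Rule 2: Consonant Assimilation: voiced obstruent before voiceless consonant becomes voiceless ('vp' -> 'fp'). 'lokwovpoj' -> 'lokwofpoj'
Rule 3: Final Devoicing: final consonant 'j' is not one of the voiced obstruents b/d/g/v/z. No change.
Final form: 'lokwofpoj'

lokwofpoj


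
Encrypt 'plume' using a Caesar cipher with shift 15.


Shift each letter by 15: p -> e, l -> a, u -> j, m -> b, e -> t. Result: 'eajbt'.

eajbt


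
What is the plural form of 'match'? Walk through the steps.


Apply rule: Add -es (sibilant/fricative ending). 'match' becomes 'matches'.

matches


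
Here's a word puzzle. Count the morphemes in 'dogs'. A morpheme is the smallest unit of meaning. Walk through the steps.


Decomposition: dog (root) + -s (plural) = 2 morpheme(s)

2 morphemes


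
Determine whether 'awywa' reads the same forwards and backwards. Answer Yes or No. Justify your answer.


Forward: 'awywa'
Reversed: 'awywa'
They are identical.

Yes


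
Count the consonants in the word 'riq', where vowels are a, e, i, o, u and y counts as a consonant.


Consonants in 'riq': r, q = 2 consonants.

2


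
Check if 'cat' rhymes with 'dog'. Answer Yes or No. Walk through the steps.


Rime (stressed vowel + following sounds) of 'cat': -at = /æt/
Rime of 'dog': -og = /ɒg/
/æt/ and /ɒg/ are different ending sounds, so the words do not rhyme.

No


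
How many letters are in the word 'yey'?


Spell out 'yey' and number each letter: y(1), e(2), y(3). Total: 3 letters.

3


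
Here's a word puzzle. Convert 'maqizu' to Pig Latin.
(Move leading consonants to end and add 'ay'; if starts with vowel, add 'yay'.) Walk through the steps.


'maqizu': move consonant cluster 'm' to end and add 'ay': 'aqizumay'.

aqizumay


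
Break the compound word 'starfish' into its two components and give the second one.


Split 'starfish' into 'star' + 'fish'. The second part is 'fish'.

fish


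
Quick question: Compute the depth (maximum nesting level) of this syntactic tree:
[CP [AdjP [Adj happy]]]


Count bracket nesting levels:
'[' at pos 0: depth = 1
'[' at pos 4: depth = 2
'[' at pos 10: depth = 3
Maximum depth reached: 3

3


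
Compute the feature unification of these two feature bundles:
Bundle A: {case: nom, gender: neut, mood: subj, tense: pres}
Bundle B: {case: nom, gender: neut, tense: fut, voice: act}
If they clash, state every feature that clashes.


Compare features:
case: A=nom vs B=nom -> unified: nom
gender: A=neut vs B=neut -> unified: neut
mood: A=subj vs B=_ -> unified: subj
tense: A=pres vs B=fut -> CLASH
voice: A=_ vs B=act -> unified: act
Clash detected on feature 'tense' (pres vs fut); unification fails.

CLASH on 'tense' (pres vs fut)


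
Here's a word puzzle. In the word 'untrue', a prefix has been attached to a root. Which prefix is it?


The word 'untrue' = 'un' (prefix) + 'true' (root). The prefix is 'un'.

un


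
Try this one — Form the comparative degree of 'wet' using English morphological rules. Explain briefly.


Apply comparative formation (double final consonant, add -er): 'wet' -> 'wetter'.

wetter


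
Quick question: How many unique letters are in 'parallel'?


Unique letters in 'parallel': {a, e, l, p, r} = 5 distinct letters.

5


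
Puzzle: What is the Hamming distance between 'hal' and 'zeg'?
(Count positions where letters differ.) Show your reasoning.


Alignment:
Position 1: 'h' vs 'z' = DIFFER
Position 2: 'a' vs 'e' = DIFFER
Position 3: 'l' vs 'g' = DIFFER
Total differences: 3

3


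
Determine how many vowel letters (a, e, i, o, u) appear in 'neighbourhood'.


Vowels in 'neighbourhood': e, i, o, u, o, o = 6 vowels.

6


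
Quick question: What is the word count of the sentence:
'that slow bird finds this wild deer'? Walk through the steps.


Split into words: that | slow | bird | finds | this | wild | deer = 7 words.

7


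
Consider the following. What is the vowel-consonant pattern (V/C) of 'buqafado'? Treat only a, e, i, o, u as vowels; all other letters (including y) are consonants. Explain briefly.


Letter mapping: b = C, u = V, q = C, a = V, f = C, a = V, d = C, o = V.

CVCVCVCV


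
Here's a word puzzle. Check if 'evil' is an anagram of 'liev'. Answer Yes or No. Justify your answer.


Sorted letters of 'evil': 'eilv'
Sorted letters of 'liev': 'eilv'
They match.

Yes


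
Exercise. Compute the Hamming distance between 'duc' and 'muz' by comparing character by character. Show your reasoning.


Alignment:
Position 1: 'd' vs 'm' = DIFFER
Position 2: 'u' vs 'u' = match
Position 3: 'c' vs 'z' = DIFFER
Total differences: 2

2


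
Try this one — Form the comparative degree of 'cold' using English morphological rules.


Apply comparative formation (add -er): 'cold' -> 'colder'.

colder


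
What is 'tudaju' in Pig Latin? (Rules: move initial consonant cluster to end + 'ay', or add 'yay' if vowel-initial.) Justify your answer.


'tudaju': move consonant cluster 't' to end and add 'ay': 'udajutay'.

udajutay


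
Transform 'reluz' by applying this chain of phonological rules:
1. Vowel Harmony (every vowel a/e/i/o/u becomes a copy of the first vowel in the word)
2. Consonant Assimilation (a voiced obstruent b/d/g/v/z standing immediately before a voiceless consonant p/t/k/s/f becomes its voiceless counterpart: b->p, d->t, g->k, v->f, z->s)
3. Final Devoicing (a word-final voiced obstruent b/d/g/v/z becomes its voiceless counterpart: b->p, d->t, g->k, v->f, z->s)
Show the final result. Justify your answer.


Starting form: 'reluz'
Rule 1: Vowel Harmony: all vowels become 'e' (matching first vowel). 'reluz' -> 'relez'
Rule 2: Consonant Assimilation: no voiced obstruent (b/d/g/v/z) stands immediately before a voiceless consonant (p/t/k/s/f). No change.
Rule 3: Final Devoicing: word-final voiced obstruent 'z' becomes voiceless 's'. 'relez' -> 'reles'
Final form: 'reles'

reles


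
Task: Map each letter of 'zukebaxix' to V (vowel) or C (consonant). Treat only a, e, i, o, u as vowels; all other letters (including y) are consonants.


Letter mapping: z = C, u = V, k = C, e = V, b = C, a = V, x = C, i = V, x = C.

CVCVCVCVC


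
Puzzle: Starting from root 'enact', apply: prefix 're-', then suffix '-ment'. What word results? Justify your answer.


Step 1: Add prefix 're-' to 'enact' = 'reenact'
Step 2: Add suffix '-ment' to 'reenact' = 'reenactment'

reenactment


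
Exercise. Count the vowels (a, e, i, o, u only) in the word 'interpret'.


Vowels in 'interpret': i, e, e = 3 vowels.

3


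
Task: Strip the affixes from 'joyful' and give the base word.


Remove suffix '-ful' from 'joyful' to get root 'joy'.

joy


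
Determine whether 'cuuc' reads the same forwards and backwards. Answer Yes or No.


Forward: 'cuuc'
Reversed: 'cuuc'
They are identical.

Yes


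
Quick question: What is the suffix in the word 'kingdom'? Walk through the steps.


The word 'kingdom' = 'king' (root) + '-dom' (suffix). The suffix is '-dom'.

dom


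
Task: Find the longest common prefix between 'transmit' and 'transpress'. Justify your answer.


Compare from the start: 5 characters match: 'trans'. Mismatch at position 6: 'm' vs 'p'.

trans


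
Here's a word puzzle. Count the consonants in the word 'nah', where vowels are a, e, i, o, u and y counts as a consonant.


Consonants in 'nah': n, h = 2 consonants.

2


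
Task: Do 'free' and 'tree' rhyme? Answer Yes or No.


Rime (stressed vowel + following sounds) of 'free': -ee = /iː/
Rime of 'tree': -ee = /iː/
/iː/ and /iː/ are the same ending sound, so the words rhyme.

Yes


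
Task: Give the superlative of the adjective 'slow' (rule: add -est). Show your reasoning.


Apply superlative formation (add -est): 'slow' -> 'slowest'.

slowest


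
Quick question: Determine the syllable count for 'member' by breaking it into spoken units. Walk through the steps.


Break 'member' into syllables: mem-ber -> mem | ber = 2 syllables

2 syllables


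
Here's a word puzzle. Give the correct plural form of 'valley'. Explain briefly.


Apply rule: Add -s. 'valley' becomes 'valleys'.

valleys


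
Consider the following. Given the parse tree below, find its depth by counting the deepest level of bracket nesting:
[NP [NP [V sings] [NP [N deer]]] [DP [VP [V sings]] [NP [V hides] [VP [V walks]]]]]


Count bracket nesting levels:
'[' at pos 0: depth = 1
'[' at pos 4: depth = 2
'[' at pos 8: depth = 3
'[' at pos 18: depth = 3
'[' at pos 22: depth = 4
'[' at pos 33: depth = 2
'[' at pos 37: depth = 3
'[' at pos 41: depth = 4
'[' at pos 52: depth = 3
'[' at pos 56: depth = 4
'[' at pos 66: depth = 4
'[' at pos 70: depth = 5
Maximum depth reached: 5

5


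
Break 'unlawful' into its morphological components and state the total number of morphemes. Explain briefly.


Step 1: Identify prefix: 'un' (meaning: not/reverse)
Step 2: Identify root: 'law'
Step 3: Identify suffix(es): 'ful'
Decomposition: un- (prefix: not/reverse) + law (root) + -ful (suffix: full of)
Total morphemes: 3

3 morphemes (un- (prefix: not/reverse) + law (root) + -ful (suffix: full of))


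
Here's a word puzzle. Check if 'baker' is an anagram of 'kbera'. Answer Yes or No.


Sorted letters of 'baker': 'abekr'
Sorted letters of 'kbera': 'abekr'
They match.

Yes


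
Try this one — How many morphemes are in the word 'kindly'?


Decomposition: kind (root) + -ly (suffix) = 2 morpheme(s)

2 morphemes


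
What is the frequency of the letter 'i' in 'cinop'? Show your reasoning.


Letter 'i' in 'cinop': found at position(s) 2 = 1 occurrence(s).

1


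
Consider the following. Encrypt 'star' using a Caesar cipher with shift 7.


Shift each letter by 7: s -> z, t -> a, a -> h, r -> y. Result: 'zahy'.

zahy


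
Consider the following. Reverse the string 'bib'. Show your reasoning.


Reverse 'bib' character by character: 'bib'.

bib


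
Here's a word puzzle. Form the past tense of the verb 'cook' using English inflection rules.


Apply rule: Add -ed. 'cook' becomes 'cooked'.

cooked


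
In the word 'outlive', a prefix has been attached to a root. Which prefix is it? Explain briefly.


The word 'outlive' = 'out' (prefix) + 'live' (root). The prefix is 'out'.

out


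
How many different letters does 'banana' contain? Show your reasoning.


Unique letters in 'banana': {a, b, n} = 3 distinct letters.

3


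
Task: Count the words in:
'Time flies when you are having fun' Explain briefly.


Split into words: Time | flies | when | you | are | having | fun = 7 words.

7


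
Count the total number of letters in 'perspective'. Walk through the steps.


Spell out 'perspective' and number each letter: p(1), e(2), r(3), s(4), p(5), e(6), c(7), t(8), i(9), v(10), e(11). Total: 11 letters.

11


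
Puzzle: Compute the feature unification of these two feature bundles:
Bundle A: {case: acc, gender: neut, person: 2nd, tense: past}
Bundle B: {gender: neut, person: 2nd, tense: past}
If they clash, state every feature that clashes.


Compare features:
case: A=acc vs B=_ -> unified: acc
gender: A=neut vs B=neut -> unified: neut
person: A=2nd vs B=2nd -> unified: 2nd
tense: A=past vs B=past -> unified: past
No clashes found.

Unified: {case: acc, gender: neut, person: 2nd, tense: past}


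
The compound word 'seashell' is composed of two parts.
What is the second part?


Split 'seashell' into 'sea' + 'shell'. The second part is 'shell'.

shell


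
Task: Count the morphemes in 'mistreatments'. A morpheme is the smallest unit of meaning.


Decomposition: mis- (prefix) + treat (root) + -ment (suffix) + -s (plural) = 4 morpheme(s)

4 morphemes


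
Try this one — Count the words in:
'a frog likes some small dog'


Split into words: a | frog | likes | some | small | dog = 6 words.

6


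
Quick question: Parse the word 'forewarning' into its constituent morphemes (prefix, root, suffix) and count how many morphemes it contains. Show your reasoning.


Step 1: Identify prefix: 'fore' (meaning: before/front)
Step 2: Identify root: 'warn'
Step 3: Identify suffix(es): 'ing'
Decomposition: fore- (prefix: before/front) + warn (root) + -ing (suffix: ongoing action)
Total morphemes: 3

3 morphemes (fore- (prefix: before/front) + warn (root) + -ing (suffix: ongoing action))


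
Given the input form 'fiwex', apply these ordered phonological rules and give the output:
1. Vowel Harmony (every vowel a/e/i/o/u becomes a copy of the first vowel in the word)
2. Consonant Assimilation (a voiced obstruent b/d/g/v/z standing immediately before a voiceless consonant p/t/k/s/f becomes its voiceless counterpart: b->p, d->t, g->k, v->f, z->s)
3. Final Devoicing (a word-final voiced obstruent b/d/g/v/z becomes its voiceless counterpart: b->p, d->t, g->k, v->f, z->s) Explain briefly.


Starting form: 'fiwex'
Rule 1: Vowel Harmony: all vowels become 'i' (matching first vowel). 'fiwex' -> 'fiwix'
Rule 2: Consonant Assimilation: no voiced obstruent (b/d/g/v/z) stands immediately before a voiceless consonant (p/t/k/s/f). No change.
Rule 3: Final Devoicing: final consonant 'x' is not one of the voiced obstruents b/d/g/v/z. No change.
Final form: 'fiwix'

fiwix


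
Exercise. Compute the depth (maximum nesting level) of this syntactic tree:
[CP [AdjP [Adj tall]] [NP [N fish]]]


Count bracket nesting levels:
'[' at pos 0: depth = 1
'[' at pos 4: depth = 2
'[' at pos 10: depth = 3
'[' at pos 22: depth = 2
'[' at pos 26: depth = 3
Maximum depth reached: 3

3


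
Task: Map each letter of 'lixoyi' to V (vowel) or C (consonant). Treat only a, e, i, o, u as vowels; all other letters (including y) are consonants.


Letter mapping: l = C, i = V, x = C, o = V, y = C, i = V.

CVCVCV


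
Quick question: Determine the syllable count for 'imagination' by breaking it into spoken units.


Break 'imagination' into syllables: i-mag-i-na-tion -> i | mag | i | na | tion = 5 syllables

5 syllables


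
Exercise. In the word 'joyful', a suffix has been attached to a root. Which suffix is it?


The word 'joyful' = 'joy' (root) + '-ful' (suffix). The suffix is '-ful'.

ful


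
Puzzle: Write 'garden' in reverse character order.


Reverse 'garden' character by character: 'nedrag'.

nedrag


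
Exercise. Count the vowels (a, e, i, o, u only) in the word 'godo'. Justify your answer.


Vowels in 'godo': o, o = 2 vowels.

2


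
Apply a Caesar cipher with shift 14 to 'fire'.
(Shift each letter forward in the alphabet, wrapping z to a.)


Shift each letter by 14: f -> t, i -> w, r -> f, e -> s. Result: 'twfs'.

twfs


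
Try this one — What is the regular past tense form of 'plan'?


Apply rule: Double final consonant and add -ed. 'plan' becomes 'planned'.

planned


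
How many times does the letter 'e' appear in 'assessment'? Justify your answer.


Letter 'e' in 'assessment': found at position(s) 4, 8 = 2 occurrence(s).

2


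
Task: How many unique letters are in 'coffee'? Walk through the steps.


Unique letters in 'coffee': {c, e, f, o} = 4 distinct letters.

4


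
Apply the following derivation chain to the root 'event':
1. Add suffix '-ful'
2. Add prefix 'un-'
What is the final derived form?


Step 1: Add suffix '-ful' to 'event' = 'eventful'
Step 2: Add prefix 'un-' to 'eventful' = 'uneventful'

uneventful


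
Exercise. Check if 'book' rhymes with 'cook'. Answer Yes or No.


Rime (stressed vowel + following sounds) of 'book': -ook = /ʊk/
Rime of 'cook': -ook = /ʊk/
/ʊk/ and /ʊk/ are the same ending sound, so the words rhyme.

Yes


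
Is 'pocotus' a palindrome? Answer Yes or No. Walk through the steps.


Forward: 'pocotus'
Reversed: 'sutocop'
They differ.

No


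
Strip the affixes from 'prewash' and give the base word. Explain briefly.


Remove prefix 'pre' from 'prewash' to get root 'wash'.

wash


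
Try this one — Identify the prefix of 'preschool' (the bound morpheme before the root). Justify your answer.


The word 'preschool' = 'pre' (prefix) + 'school' (root). The prefix is 'pre'.

pre


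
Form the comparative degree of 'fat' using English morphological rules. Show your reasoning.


Apply comparative formation (double final consonant, add -er): 'fat' -> 'fatter'.

fatter


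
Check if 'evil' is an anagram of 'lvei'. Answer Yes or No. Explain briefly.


Sorted letters of 'evil': 'eilv'
Sorted letters of 'lvei': 'eilv'
They match.

Yes


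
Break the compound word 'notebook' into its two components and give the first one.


Split 'notebook' into 'note' + 'book'. The first part is 'note'.

note


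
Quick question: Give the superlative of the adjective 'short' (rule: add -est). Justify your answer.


Apply superlative formation (add -est): 'short' -> 'shortest'.

shortest


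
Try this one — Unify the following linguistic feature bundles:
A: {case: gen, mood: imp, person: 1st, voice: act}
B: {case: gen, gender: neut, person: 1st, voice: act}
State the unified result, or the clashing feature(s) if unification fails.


Compare features:
case: A=gen vs B=gen -> unified: gen
gender: A=_ vs B=neut -> unified: neut
mood: A=imp vs B=_ -> unified: imp
person: A=1st vs B=1st -> unified: 1st
voice: A=act vs B=act -> unified: act
No clashes found.

Unified: {case: gen, gender: neut, mood: imp, person: 1st, voice: act}


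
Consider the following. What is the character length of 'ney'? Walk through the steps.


Spell out 'ney' and number each letter: n(1), e(2), y(3). Total: 3 letters.

3


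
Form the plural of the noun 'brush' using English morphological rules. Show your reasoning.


Apply rule: Add -es (sibilant/fricative ending). 'brush' becomes 'brushes'.

brushes


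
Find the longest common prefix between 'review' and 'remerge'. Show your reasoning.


Compare from the start: 2 characters match: 're'. Mismatch at position 3: 'v' vs 'm'.

re


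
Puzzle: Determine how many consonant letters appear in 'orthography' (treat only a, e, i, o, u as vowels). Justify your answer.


Consonants in 'orthography': r, t, h, g, r, p, h, y = 8 consonants.

8


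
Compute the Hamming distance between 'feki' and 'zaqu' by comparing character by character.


Alignment:
Position 1: 'f' vs 'z' = DIFFER
Position 2: 'e' vs 'a' = DIFFER
Position 3: 'k' vs 'q' = DIFFER
Position 4: 'i' vs 'u' = DIFFER
Total differences: 4

4


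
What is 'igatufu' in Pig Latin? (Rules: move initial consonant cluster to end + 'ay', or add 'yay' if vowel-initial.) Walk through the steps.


'igatufu' starts with a vowel, so add 'yay': 'igatufuyay'.

igatufuyay


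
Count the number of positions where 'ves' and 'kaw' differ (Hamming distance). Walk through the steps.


Alignment:
Position 1: 'v' vs 'k' = DIFFER
Position 2: 'e' vs 'a' = DIFFER
Position 3: 's' vs 'w' = DIFFER
Total differences: 3

3


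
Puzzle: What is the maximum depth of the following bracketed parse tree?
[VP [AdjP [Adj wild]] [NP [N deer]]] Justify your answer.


Count bracket nesting levels:
'[' at pos 0: depth = 1
'[' at pos 4: depth = 2
'[' at pos 10: depth = 3
'[' at pos 22: depth = 2
'[' at pos 26: depth = 3
Maximum depth reached: 3

3


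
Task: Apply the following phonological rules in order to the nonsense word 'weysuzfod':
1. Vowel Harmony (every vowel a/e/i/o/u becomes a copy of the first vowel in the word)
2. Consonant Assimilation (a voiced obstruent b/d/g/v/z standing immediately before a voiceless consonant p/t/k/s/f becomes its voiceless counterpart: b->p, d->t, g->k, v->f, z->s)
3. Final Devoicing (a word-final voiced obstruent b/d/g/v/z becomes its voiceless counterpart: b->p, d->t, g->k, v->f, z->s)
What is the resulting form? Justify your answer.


Starting form: 'weysuzfod'
Rule 1: Vowel Harmony: all vowels become 'e' (matching first vowel). 'weysuzfod' -> 'weysezfed'
Rule 2: Consonant Assimilation: voiced obstruent before voiceless consonant becomes voiceless ('zf' -> 'sf'). 'weysezfed' -> 'weysesfed'
Rule 3: Final Devoicing: word-final voiced obstruent 'd' becomes voiceless 't'. 'weysesfed' -> 'weysesfet'
Final form: 'weysesfet'

weysesfet


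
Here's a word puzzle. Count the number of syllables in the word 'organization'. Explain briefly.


Break 'organization' into syllables: or-gan-i-za-tion -> or | gan | i | za | tion = 5 syllables

5 syllables


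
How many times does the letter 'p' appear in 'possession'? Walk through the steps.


Letter 'p' in 'possession': found at position(s) 1 = 1 occurrence(s).

1


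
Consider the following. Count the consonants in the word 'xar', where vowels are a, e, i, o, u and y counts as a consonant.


Consonants in 'xar': x, r = 2 consonants.

2


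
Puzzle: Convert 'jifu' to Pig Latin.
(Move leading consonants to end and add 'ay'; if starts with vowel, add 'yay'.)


'jifu': move consonant cluster 'j' to end and add 'ay': 'ifujay'.

ifujay


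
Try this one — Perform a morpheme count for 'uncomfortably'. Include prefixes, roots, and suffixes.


Decomposition: un- (prefix) + comfort (root) + -able (suffix) + -ly (suffix) = 4 morpheme(s)

4 morphemes


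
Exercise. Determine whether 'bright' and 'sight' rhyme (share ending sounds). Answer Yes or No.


Rime (stressed vowel + following sounds) of 'bright': -ight = /aɪt/
Rime of 'sight': -ight = /aɪt/
/aɪt/ and /aɪt/ are the same ending sound, so the words rhyme.

Yes


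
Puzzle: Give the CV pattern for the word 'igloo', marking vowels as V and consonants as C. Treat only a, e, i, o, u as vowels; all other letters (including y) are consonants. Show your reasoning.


Letter mapping: i = V, g = C, l = C, o = V, o = V.

VCCVV


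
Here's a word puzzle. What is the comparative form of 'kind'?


Apply comparative formation (add -er): 'kind' -> 'kinder'.

kinder


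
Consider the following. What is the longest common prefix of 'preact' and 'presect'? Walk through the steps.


Compare from the start: 3 characters match: 'pre'. Mismatch at position 4: 'a' vs 's'.

pre


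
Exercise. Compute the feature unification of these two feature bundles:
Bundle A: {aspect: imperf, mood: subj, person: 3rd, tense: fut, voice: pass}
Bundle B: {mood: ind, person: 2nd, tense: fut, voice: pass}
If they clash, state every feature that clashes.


Compare features:
aspect: A=imperf vs B=_ -> unified: imperf
mood: A=subj vs B=ind -> CLASH
person: A=3rd vs B=2nd -> CLASH
tense: A=fut vs B=fut -> unified: fut
voice: A=pass vs B=pass -> unified: pass
Clashes detected on features 'mood' (subj vs ind) and 'person' (3rd vs 2nd); unification fails.

CLASH on 'mood' (subj vs ind) and 'person' (3rd vs 2nd)


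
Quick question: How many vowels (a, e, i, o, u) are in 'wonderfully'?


Vowels in 'wonderfully': o, e, u = 3 vowels.

3


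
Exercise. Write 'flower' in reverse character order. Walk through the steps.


Reverse 'flower' character by character: 'rewolf'.

rewolf


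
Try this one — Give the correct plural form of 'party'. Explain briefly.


Apply rule: Change -y to -ies (consonant + y). 'party' becomes 'parties'.

parties


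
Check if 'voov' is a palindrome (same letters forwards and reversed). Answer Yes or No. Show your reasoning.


Forward: 'voov'
Reversed: 'voov'
They are identical.

Yes


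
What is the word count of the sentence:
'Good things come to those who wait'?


Split into words: Good | things | come | to | those | who | wait = 7 words.

7


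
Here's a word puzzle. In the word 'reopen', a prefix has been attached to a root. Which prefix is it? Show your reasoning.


The word 'reopen' = 're' (prefix) + 'open' (root). The prefix is 're'.

re


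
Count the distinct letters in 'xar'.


Unique letters in 'xar': {a, r, x} = 3 distinct letters.

3


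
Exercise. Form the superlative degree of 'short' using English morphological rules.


Apply superlative formation (add -est): 'short' -> 'shortest'.

shortest


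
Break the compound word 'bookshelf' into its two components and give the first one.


Split 'bookshelf' into 'book' + 'shelf'. The first part is 'book'.

book


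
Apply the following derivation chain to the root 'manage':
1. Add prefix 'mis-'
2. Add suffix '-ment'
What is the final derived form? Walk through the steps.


Step 1: Add prefix 'mis-' to 'manage' = 'mismanage'
Step 2: Add suffix '-ment' to 'mismanage' = 'mismanagement'

mismanagement
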